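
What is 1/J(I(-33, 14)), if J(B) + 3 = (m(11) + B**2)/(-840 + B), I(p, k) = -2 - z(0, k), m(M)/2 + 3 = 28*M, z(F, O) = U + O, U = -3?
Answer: -853/3338 ≈ -0.25554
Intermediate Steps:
z(F, O) = -3 + O
m(M) = -6 + 56*M (m(M) = -6 + 2*(28*M) = -6 + 56*M)
I(p, k) = 1 - k (I(p, k) = -2 - (-3 + k) = -2 + (3 - k) = 1 - k)
J(B) = -3 + (610 + B**2)/(-840 + B) (J(B) = -3 + ((-6 + 56*11) + B**2)/(-840 + B) = -3 + ((-6 + 616) + B**2)/(-840 + B) = -3 + (610 + B**2)/(-840 + B))
1/J(I(-33, 14)) = 1/((3130 + (1 - 1*14)**2 - 3*(1 - 1*14))/(-840 + (1 - 1*14))) = 1/((3130 + (1 - 14)**2 - 3*(1 - 14))/(-840 + (1 - 14))) = 1/((3130 + (-13)**2 - 3*(-13))/(-840 - 13)) = 1/((3130 + 169 + 39)/(-853)) = 1/(-1/853*3338) = 1/(-3338/853) = -853/3338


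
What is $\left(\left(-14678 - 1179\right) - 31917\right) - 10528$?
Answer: $-58302$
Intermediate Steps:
$\left(\left(-14678 - 1179\right) - 31917\right) - 10528 = \left(-15857 - 31917\right) - 10528 = -47774 - 10528 = -58302$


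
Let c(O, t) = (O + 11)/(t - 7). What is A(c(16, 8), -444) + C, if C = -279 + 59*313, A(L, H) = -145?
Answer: 18043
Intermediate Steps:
c(O, t) = (11 + O)/(-7 + t)
C = 18188 (C = -279 + 18467 = 18188)
A(c(16, 8), -444) + C = -145 + 18188 = 18043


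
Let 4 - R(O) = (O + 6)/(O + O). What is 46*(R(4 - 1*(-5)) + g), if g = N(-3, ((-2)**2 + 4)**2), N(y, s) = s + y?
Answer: 8855/3 ≈ 2951.7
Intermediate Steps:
g = 61 (g = ((-2)**2 + 4)**2 - 3 = (4 + 4)**2 - 3 = 8**2 - 3 = 64 - 3 = 61)
R(O) = 4 - (6 + O)/(2*O) (R(O) = 4 - (O + 6)/(O + O) = 4 - (6 + O)/(2*O))
46*(R(4 - 1*(-5)) + g) = 46*((7/2 - 3/(4 - 1*(-5))) + 61) = 46*((7/2 - 3/(4 + 5)) + 61) = 46*((7/2 - 3/9) + 61) = 46*((7/2 - 3*1/9) + 61) = 46*((7/2 - 1/3) + 61) = 46*(19/6 + 61) = 46*(385/6) = 8855/3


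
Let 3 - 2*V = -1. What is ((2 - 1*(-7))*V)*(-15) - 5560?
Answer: -5830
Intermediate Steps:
V = 2 (V = 3/2 - ½*(-1) = 3/2 + ½ = 2)
((2 - 1*(-7))*V)*(-15) - 5560 = ((2 - 1*(-7))*2)*(-15) - 5560 = ((2 + 7)*2)*(-15) - 5560 = (9*2)*(-15) - 5560 = 18*(-15) - 5560 = -270 - 5560 = -5830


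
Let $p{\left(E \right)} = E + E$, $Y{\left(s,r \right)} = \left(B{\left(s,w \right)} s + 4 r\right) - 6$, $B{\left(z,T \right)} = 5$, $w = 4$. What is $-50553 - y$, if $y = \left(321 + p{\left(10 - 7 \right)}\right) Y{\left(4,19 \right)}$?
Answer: $-79983$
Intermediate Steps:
$Y{\left(s,r \right)} = -6 + 4 r + 5 s$ ($Y{\left(s,r \right)} = \left(5 s + 4 r\right) - 6 = \left(4 r + 5 s\right) - 6 = -6 + 4 r + 5 s$)
$p{\left(E \right)} = 2 E$
$y = 29430$ ($y = \left(321 + 2 \left(10 - 7\right)\right) \left(-6 + 4 \cdot 19 + 5 \cdot 4\right) = \left(321 + 2 \cdot 3\right) \left(-6 + 76 + 20\right) = \left(321 + 6\right) 90 = 327 \cdot 90 = 29430$)
$-50553 - y = -50553 - 29430 = -79983$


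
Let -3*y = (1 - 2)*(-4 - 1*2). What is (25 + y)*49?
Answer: 1127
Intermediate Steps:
y = -2 (y = -(1 - 2)*(-4 - 1*2)/3 = -(-1)*(-4 - 2)/3 = -(-1)*(-6)/3 = -⅓*6 = -2)
(25 + y)*49 = (25 - 2)*49 = 23*49 = 1127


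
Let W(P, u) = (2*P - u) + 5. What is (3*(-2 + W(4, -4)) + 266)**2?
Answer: 96721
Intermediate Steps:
W(P, u) = 5 - u + 2*P (W(P, u) = (-u + 2*P) + 5 = 5 - u + 2*P)
(3*(-2 + W(4, -4)) + 266)**2 = (3*(-2 + (5 - 1*(-4) + 2*4)) + 266)**2 = (3*(-2 + (5 + 4 + 8)) + 266)**2 = (3*(-2 + 17) + 266)**2 = (3*15 + 266)**2 = (45 + 266)**2 = 311**2 = 96721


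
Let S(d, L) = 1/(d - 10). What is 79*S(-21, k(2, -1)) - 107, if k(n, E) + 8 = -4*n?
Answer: -3396/31 ≈ -109.55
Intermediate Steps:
k(n, E) = -8 - 4*n
S(d, L) = 1/(-10 + d)
79*S(-21, k(2, -1)) - 107 = 79/(-10 - 21) - 107 = 79/(-31) - 107 = 79*(-1/31) - 107 = -79/31 - 107 = -3396/31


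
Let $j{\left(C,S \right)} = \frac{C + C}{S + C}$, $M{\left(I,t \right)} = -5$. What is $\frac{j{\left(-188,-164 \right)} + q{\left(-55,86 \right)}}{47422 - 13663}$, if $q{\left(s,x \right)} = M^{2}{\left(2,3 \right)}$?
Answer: $\frac{37}{47916} \approx 0.00077218$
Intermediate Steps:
$j{\left(C,S \right)} = \frac{2 C}{C + S}$
$q{\left(s,x \right)} = 25$ ($q{\left(s,x \right)} = \left(-5\right)^{2} = 25$)
$\frac{j{\left(-188,-164 \right)} + q{\left(-55,86 \right)}}{47422 - 13663} = \frac{2 \left(-188\right) \frac{1}{-188 - 164} + 25}{47422 - 13663} = \frac{2 \left(-188\right) \frac{1}{-352} + 25}{33759} = \left(2 \left(-188\right) \left(- \frac{1}{352}\right) + 25\right) \frac{1}{33759} = \left(\frac{47}{44} + 25\right) \frac{1}{33759} = \frac{1147}{44} \cdot \frac{1}{33759} = \frac{37}{47916}$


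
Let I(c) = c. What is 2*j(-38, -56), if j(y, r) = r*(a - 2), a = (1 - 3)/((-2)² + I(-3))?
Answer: 448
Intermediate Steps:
a = -2 (a = (1 - 3)/((-2)² - 3) = -2/(4 - 3) = -2/1 = -2*1 = -2)
j(y, r) = -4*r (j(y, r) = r*(-2 - 2) = r*(-4) = -4*r)
2*j(-38, -56) = 2*(-4*(-56)) = 2*224 = 448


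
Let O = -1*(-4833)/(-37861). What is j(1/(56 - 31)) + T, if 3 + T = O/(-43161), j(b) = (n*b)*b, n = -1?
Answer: -1021867837457/340441379375 ≈ -3.0016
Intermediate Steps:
O = -4833/37861 (O = 4833*(-1/37861) = -4833/37861 ≈ -0.12765)
j(b) = -b**2 (j(b) = (-b)*b = -b**2)
T = -1634117010/544706207 (T = -3 - 4833/37861/(-43161) = -3 - 4833/37861*(-1/43161) = -3 + 1611/544706207 = -1634117010/544706207 ≈ -3.0000)
j(1/(56 - 31)) + T = -(1/(56 - 31))**2 - 1634117010/544706207 = -(1/25)**2 - 1634117010/544706207 = -1*1/625 - 1634117010/544706207 = -1/625 - 1634117010/544706207 = -1021867837457/340441379375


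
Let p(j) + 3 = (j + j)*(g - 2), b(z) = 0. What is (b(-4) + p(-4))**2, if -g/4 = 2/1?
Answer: 5929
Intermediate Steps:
g = -8 (g = -8/1 = -8 ≈ -8.0000)
p(j) = -3 - 20*j (p(j) = -3 + (j + j)*(-8 - 2) = -3 + (2*j)*(-10) = -3 - 20*j)
(b(-4) + p(-4))**2 = (0 + (-3 - 20*(-4)))**2 = (0 + (-3 + 80))**2 = (0 + 77)**2 = 77**2 = 5929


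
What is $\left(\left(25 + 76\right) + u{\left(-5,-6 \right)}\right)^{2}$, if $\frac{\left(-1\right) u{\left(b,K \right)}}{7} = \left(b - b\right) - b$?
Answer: $4356$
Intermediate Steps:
$u{\left(b,K \right)} = 7 b$ ($u{\left(b,K \right)} = - 7 \left(\left(b - b\right) - b\right) = - 7 \left(0 - b\right) = - 7 \left(- b\right) = 7 b$)
$\left(\left(25 + 76\right) + u{\left(-5,-6 \right)}\right)^{2} = \left(\left(25 + 76\right) + 7 \left(-5\right)\right)^{2} = \left(101 - 35\right)^{2} = 66^{2} = 4356$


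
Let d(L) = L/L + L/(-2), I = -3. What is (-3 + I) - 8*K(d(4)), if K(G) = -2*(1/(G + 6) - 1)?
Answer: -94/5 ≈ -18.800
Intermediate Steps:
d(L) = 1 - L/2 (d(L) = 1 + L*(-½) = 1 - L/2)
K(G) = 2 - 2/(6 + G) (K(G) = -2*(1/(6 + G) - 1) = -2*(-1 + 1/(6 + G)) = 2 - 2/(6 + G))
(-3 + I) - 8*K(d(4)) = (-3 - 3) - 16*(5 + (1 - ½*4))/(6 + (1 - ½*4)) = -6 - 16*(5 + (1 - 2))/(6 + (1 - 2)) = -6 - 16*(5 - 1)/(6 - 1) = -6 - 16*4/5 = -6 - 8*8/5 = -6 - 64/5 = -94/5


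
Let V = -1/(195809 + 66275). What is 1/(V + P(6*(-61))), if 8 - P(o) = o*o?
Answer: -262084/35105627633 ≈ -7.4656e-6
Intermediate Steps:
P(o) = 8 - o**2 (P(o) = 8 - o*o = 8 - o**2)
V = -1/262084 ≈ -3.8156e-6
1/(V + P(6*(-61))) = 1/(-1/262084 + (8 - (6*(-61))**2)) = 1/(-1/262084 + (8 - 1*(-366)**2)) = 1/(-1/262084 + (8 - 1*133956)) = 1/(-1/262084 + (8 - 133956)) = 1/(-1/262084 - 133948) = 1/(-35105627633/262084) = -262084/35105627633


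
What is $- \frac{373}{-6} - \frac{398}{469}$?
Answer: $\frac{172549}{2814} \approx 61.318$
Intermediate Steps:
$- \frac{373}{-6} - \frac{398}{469} = \left(-373\right) \left(- \frac{1}{6}\right) - \frac{398}{469} = \frac{373}{6} - \frac{398}{469} = \frac{172549}{2814}$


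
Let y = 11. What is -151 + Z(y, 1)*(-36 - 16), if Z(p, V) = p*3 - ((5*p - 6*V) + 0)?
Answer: 681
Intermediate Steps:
Z(p, V) = -2*p + 6*V (Z(p, V) = 3*p - ((-6*V + 5*p) + 0) = 3*p - (-6*V + 5*p) = 3*p + (-5*p + 6*V) = -2*p + 6*V)
-151 + Z(y, 1)*(-36 - 16) = -151 + (-2*11 + 6*1)*(-36 - 16) = -151 + (-22 + 6)*(-52) = -151 - 16*(-52) = -151 + 832 = 681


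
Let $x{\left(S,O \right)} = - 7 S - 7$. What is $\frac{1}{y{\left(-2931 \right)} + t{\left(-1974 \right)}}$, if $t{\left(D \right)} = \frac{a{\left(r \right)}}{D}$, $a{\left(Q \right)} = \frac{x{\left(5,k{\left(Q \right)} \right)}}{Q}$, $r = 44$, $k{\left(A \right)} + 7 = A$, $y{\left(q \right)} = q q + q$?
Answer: $\frac{2068}{17759632441} \approx 1.1644 \cdot 10^{-7}$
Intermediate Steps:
$y{\left(q \right)} = q + q^{2}$ ($y{\left(q \right)} = q^{2} + q = q + q^{2}$)
$k{\left(A \right)} = -7 + A$
$x{\left(S,O \right)} = -7 - 7 S$
$a{\left(Q \right)} = - \frac{42}{Q}$ ($a{\left(Q \right)} = \frac{-7 - 35}{Q} = - \frac{42}{Q}$)
$t{\left(D \right)} = - \frac{21}{22 D}$ ($t{\left(D \right)} = \frac{\left(-42\right) \frac{1}{44}}{D} = - \frac{21}{22 D}$)
$\frac{1}{y{\left(-2931 \right)} + t{\left(-1974 \right)}} = \frac{1}{- 2931 \left(1 - 2931\right) - \frac{21}{22 \left(-1974\right)}} = \frac{1}{\left(-2931\right) \left(-2930\right) - - \frac{1}{2068}} = \frac{1}{8587830 + \frac{1}{2068}} = \frac{1}{\frac{17759632441}{2068}} = \frac{2068}{17759632441}$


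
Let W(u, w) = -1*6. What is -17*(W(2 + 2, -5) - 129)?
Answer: 2295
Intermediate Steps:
W(u, w) = -6
-17*(W(2 + 2, -5) - 129) = -17*(-6 - 129) = -17*(-135) = 2295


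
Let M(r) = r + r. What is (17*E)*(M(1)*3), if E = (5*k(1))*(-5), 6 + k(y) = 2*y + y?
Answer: 7650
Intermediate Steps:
M(r) = 2*r
k(y) = -6 + 3*y (k(y) = -6 + (2*y + y) = -6 + 3*y)
E = 75 (E = (5*(-6 + 3*1))*(-5) = (5*(-6 + 3))*(-5) = (5*(-3))*(-5) = -15*(-5) = 75)
(17*E)*(M(1)*3) = (17*75)*((2*1)*3) = 1275*(2*3) = 1275*6 = 7650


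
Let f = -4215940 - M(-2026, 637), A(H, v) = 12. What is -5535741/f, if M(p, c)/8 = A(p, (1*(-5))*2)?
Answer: 5535741/4216036 ≈ 1.3130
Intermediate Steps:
M(p, c) = 96 (M(p, c) = 8*12 = 96)
f = -4216036 (f = -4215940 - 1*96 = -4215940 - 96 = -4216036)
-5535741/f = -5535741/(-4216036) = -5535741*(-1/4216036) = 5535741/4216036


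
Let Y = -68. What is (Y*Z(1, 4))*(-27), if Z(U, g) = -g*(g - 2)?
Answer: -14688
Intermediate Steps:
Z(U, g) = -g*(-2 + g)
(Y*Z(1, 4))*(-27) = -272*(2 - 1*4)*(-27) = -272*(2 - 4)*(-27) = -272*(-2)*(-27) = -68*(-8)*(-27) = 544*(-27) = -14688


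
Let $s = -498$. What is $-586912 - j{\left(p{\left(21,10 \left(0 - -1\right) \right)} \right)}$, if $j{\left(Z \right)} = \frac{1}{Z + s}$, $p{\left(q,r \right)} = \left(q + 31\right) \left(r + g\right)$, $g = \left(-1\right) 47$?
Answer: $- \frac{1421500863}{2422} \approx -5.8691 \cdot 10^{5}$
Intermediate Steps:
$g = -47$
$p{\left(q,r \right)} = \left(-47 + r\right) \left(31 + q\right)$ ($p{\left(q,r \right)} = \left(q + 31\right) \left(r - 47\right) = \left(31 + q\right) \left(-47 + r\right) = \left(-47 + r\right) \left(31 + q\right)$)
$j{\left(Z \right)} = \frac{1}{-498 + Z}$ ($j{\left(Z \right)} = \frac{1}{Z - 498} = \frac{1}{-498 + Z}$)
$-586912 - j{\left(p{\left(21,10 \left(0 - -1\right) \right)} \right)} = -586912 - \frac{1}{-498 + \left(-1457 - 987 + 31 \cdot 10 \left(0 - -1\right) + 21 \cdot 10 \left(0 - -1\right)\right)} = -586912 - \frac{1}{-498 + \left(-1457 - 987 + 31 \cdot 10 \left(0 + 1\right) + 21 \cdot 10 \left(0 + 1\right)\right)} = -586912 - \frac{1}{-498 + \left(-1457 - 987 + 31 \cdot 10 \cdot 1 + 21 \cdot 10 \cdot 1\right)} = -586912 - \frac{1}{-498 + \left(-1457 - 987 + 31 \cdot 10 + 21 \cdot 10\right)} = -586912 - \frac{1}{-498 + \left(-1457 - 987 + 310 + 210\right)} = -586912 - \frac{1}{-498 - 1924} = -586912 - \frac{1}{-2422} = -586912 - - \frac{1}{2422} = -586912 + \frac{1}{2422} = - \frac{1421500863}{2422}$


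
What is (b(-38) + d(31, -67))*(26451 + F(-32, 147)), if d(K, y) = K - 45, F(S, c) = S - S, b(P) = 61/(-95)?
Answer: -36793341/95 ≈ -3.8730e+5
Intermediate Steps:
b(P) = -61/95 (b(P) = 61*(-1/95) = -61/95)
F(S, c) = 0
d(K, y) = -45 + K
(b(-38) + d(31, -67))*(26451 + F(-32, 147)) = (-61/95 + (-45 + 31))*(26451 + 0) = (-61/95 - 14)*26451 = -1391/95*26451 = -36793341/95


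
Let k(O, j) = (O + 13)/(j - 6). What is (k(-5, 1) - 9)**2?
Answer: 2809/25 ≈ 112.36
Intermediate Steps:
k(O, j) = (13 + O)/(-6 + j)
(k(-5, 1) - 9)**2 = ((13 - 5)/(-6 + 1) - 9)**2 = (8/(-5) - 9)**2 = (-1/5*8 - 9)**2 = (-8/5 - 9)**2 = (-53/5)**2 = 2809/25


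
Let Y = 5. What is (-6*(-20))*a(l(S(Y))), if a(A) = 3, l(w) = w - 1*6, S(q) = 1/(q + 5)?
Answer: 360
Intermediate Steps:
S(q) = 1/(5 + q)
l(w) = -6 + w (l(w) = w - 6 = -6 + w)
(-6*(-20))*a(l(S(Y))) = -6*(-20)*3 = 120*3 = 360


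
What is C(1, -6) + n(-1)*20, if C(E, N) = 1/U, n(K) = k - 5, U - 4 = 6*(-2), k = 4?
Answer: -161/8 ≈ -20.125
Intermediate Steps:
U = -8 (U = 4 + 6*(-2) = 4 - 12 = -8)
n(K) = -1 (n(K) = 4 - 5 = -1)
C(E, N) = -⅛ (C(E, N) = 1/(-8) = -⅛)
C(1, -6) + n(-1)*20 = -⅛ - 1*20 = -⅛ - 20 = -161/8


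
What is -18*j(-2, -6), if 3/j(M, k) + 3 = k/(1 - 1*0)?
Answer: 6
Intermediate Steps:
j(M, k) = 3/(-3 + k) (j(M, k) = 3/(-3 + k/(1 - 1*0)) = 3/(-3 + k/(1 + 0)) = 3/(-3 + k/1) = 3/(-3 + k*1) = 3/(-3 + k))
-18*j(-2, -6) = -18*3/(-3 - 6) = -18*3/(-9) = -18*3*(-⅑) = -18*(-1)/3 = -2*(-3) = 6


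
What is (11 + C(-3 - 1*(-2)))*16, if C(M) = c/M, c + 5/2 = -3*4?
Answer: 408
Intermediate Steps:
c = -29/2 (c = -5/2 - 3*4 = -5/2 - 12 = -29/2 ≈ -14.500)
C(M) = -29/(2*M)
(11 + C(-3 - 1*(-2)))*16 = (11 - 29/(2*(-3 - 1*(-2))))*16 = (11 - 29/(2*(-3 + 2)))*16 = (11 - 29/2/(-1))*16 = (11 - 29/2*(-1))*16 = (11 + 29/2)*16 = (51/2)*16 = 408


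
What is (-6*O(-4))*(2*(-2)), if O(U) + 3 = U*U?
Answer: 312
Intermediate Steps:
O(U) = -3 + U² (O(U) = -3 + U*U = -3 + U²)
(-6*O(-4))*(2*(-2)) = (-6*(-3 + (-4)²))*(2*(-2)) = -6*(-3 + 16)*(-4) = -6*13*(-4) = -78*(-4) = 312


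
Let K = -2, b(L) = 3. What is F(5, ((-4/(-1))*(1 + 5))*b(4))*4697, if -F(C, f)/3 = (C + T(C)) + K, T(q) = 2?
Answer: -70455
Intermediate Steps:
F(C, f) = -3*C (F(C, f) = -3*((C + 2) - 2) = -3*((2 + C) - 2) = -3*C)
F(5, ((-4/(-1))*(1 + 5))*b(4))*4697 = -3*5*4697 = -15*4697 = -70455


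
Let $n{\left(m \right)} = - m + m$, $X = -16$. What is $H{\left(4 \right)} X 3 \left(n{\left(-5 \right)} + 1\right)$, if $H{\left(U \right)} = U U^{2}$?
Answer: $-3072$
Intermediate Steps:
$H{\left(U \right)} = U^{3}$
$n{\left(m \right)} = 0$
$H{\left(4 \right)} X 3 \left(n{\left(-5 \right)} + 1\right) = 4^{3} \left(-16\right) 3 \left(0 + 1\right) = 64 \left(-16\right) 3 \cdot 1 = \left(-1024\right) 3 = -3072$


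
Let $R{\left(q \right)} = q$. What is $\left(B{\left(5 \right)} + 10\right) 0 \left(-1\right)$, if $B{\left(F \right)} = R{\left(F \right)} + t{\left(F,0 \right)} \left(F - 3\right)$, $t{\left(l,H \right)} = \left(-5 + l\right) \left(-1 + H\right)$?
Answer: $0$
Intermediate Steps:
$t{\left(l,H \right)} = \left(-1 + H\right) \left(-5 + l\right)$
$B{\left(F \right)} = F + \left(-3 + F\right) \left(5 - F\right)$ ($B{\left(F \right)} = F + \left(5 - F - 0 + 0 F\right) \left(F - 3\right) = F + \left(5 - F + 0 + 0\right) \left(F - 3\right) = F + \left(5 - F\right) \left(-3 + F\right) = F + \left(-3 + F\right) \left(5 - F\right)$)
$\left(B{\left(5 \right)} + 10\right) 0 \left(-1\right) = \left(\left(-15 - 5^{2} + 9 \cdot 5\right) + 10\right) 0 \left(-1\right) = \left(\left(-15 - 25 + 45\right) + 10\right) 0 = \left(5 + 10\right) 0 = 15 \cdot 0 = 0$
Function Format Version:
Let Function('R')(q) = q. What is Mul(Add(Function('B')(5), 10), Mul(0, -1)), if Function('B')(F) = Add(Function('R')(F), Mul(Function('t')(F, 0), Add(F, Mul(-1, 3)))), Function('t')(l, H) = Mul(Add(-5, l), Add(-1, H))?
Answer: 0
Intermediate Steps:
Function('t')(l, H) = Mul(Add(-1, H), Add(-5, l))
Function('B')(F) = Add(F, Mul(Add(-3, F), Add(5, Mul(-1, F)))) (Function('B')(F) = Add(F, Mul(Add(5, Mul(-1, F), Mul(-5, 0), Mul(0, F)), Add(F, Mul(-1, 3)))) = Add(F, Mul(Add(5, Mul(-1, F), 0, 0), Add(F, -3))) = Add(F, Mul(Add(5, Mul(-1, F)), Add(-3, F))) = Add(F, Mul(Add(-3, F), Add(5, Mul(-1, F)))))
Mul(Add(Function('B')(5), 10), Mul(0, -1)) = Mul(Add(Add(-15, Mul(-1, Pow(5, 2)), Mul(9, 5)), 10), Mul(0, -1)) = Mul(Add(Add(-15, Mul(-1, 25), 45), 10), 0) = Mul(Add(Add(-15, -25, 45), 10), 0) = Mul(Add(5, 10), 0) = Mul(15, 0) = 0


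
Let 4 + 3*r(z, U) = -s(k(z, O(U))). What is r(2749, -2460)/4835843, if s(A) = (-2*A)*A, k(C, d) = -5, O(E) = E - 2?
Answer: 46/14507529 ≈ 3.1708e-6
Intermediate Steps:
O(E) = -2 + E
s(A) = -2*A²
r(z, U) = 46/3 (r(z, U) = -4/3 + (-(-2)*(-5)²)/3 = -4/3 + (-(-2)*25)/3 = -4/3 + (-1*(-50))/3 = -4/3 + (⅓)*50 = -4/3 + 50/3 = 46/3)
r(2749, -2460)/4835843 = (46/3)/4835843 = (46/3)*(1/4835843) = 46/14507529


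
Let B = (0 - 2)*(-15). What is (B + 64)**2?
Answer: 8836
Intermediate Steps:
B = 30 (B = -2*(-15) = 30)
(B + 64)**2 = (30 + 64)**2 = 94**2 = 8836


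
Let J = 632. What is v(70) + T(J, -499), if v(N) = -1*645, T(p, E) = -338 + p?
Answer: -351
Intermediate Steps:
v(N) = -645
v(70) + T(J, -499) = -645 + (-338 + 632) = -645 + 294 = -351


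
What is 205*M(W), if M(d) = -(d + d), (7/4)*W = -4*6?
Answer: 39360/7 ≈ 5622.9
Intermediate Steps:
W = -96/7 (W = 4*(-4*6)/7 = (4/7)*(-24) = -96/7 ≈ -13.714)
M(d) = -2*d
205*M(W) = 205*(-2*(-96/7)) = 205*(192/7) = 39360/7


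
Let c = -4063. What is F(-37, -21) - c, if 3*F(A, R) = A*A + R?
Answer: 13537/3 ≈ 4512.3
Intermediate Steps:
F(A, R) = R/3 + A²/3 (F(A, R) = (A*A + R)/3 = (A² + R)/3 = (R + A²)/3 = R/3 + A²/3)
F(-37, -21) - c = ((⅓)*(-21) + (⅓)*(-37)²) - 1*(-4063) = (-7 + (⅓)*1369) + 4063 = (-7 + 1369/3) + 4063 = 1348/3 + 4063 = 13537/3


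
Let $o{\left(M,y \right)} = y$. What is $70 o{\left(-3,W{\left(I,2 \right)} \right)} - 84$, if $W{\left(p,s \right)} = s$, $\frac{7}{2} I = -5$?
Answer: $56$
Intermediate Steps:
$I = - \frac{10}{7}$ ($I = \frac{2}{7} \left(-5\right) = - \frac{10}{7} \approx -1.4286$)
$70 o{\left(-3,W{\left(I,2 \right)} \right)} - 84 = 70 \cdot 2 - 84 = 140 - 84 = 56$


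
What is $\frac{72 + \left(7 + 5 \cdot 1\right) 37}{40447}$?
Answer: $\frac{516}{40447} \approx 0.012757$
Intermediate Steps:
$\frac{72 + \left(7 + 5 \cdot 1\right) 37}{40447} = \left(72 + \left(7 + 5\right) 37\right) \frac{1}{40447} = \left(72 + 12 \cdot 37\right) \frac{1}{40447} = \left(72 + 444\right) \frac{1}{40447} = 516 \cdot \frac{1}{40447} = \frac{516}{40447}$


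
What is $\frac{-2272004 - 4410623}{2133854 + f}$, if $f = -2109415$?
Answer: $- \frac{6682627}{24439} \approx -273.44$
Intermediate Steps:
$\frac{-2272004 - 4410623}{2133854 + f} = \frac{-2272004 - 4410623}{2133854 - 2109415} = - \frac{6682627}{24439}$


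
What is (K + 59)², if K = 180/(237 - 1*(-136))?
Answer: 492262969/139129 ≈ 3538.2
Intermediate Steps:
K = 180/373 (K = 180/(237 + 136) = 180/373 ≈ 0.48257)
(K + 59)² = (180/373 + 59)² = (22187/373)² = 492262969/139129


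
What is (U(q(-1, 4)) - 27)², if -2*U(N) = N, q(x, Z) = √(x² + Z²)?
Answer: (54 + √17)²/4 ≈ 844.57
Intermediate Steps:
q(x, Z) = √(Z² + x²)
U(N) = -N/2
(U(q(-1, 4)) - 27)² = (-√(4² + (-1)²)/2 - 27)² = (-√(16 + 1)/2 - 27)² = (-√17/2 - 27)² = (-27 - √17/2)²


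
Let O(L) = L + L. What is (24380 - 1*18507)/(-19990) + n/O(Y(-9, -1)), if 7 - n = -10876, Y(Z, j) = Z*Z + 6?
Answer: 54132317/869565 ≈ 62.252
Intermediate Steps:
Y(Z, j) = 6 + Z**2 (Y(Z, j) = Z**2 + 6 = 6 + Z**2)
O(L) = 2*L
n = 10883 (n = 7 - 1*(-10876) = 7 + 10876 = 10883)
(24380 - 1*18507)/(-19990) + n/O(Y(-9, -1)) = (24380 - 1*18507)/(-19990) + 10883/((2*(6 + (-9)**2))) = (24380 - 18507)*(-1/19990) + 10883/((2*(6 + 81))) = 5873*(-1/19990) + 10883/((2*87)) = -5873/19990 + 10883/174 = 54132317/869565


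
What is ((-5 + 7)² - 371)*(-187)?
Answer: 68629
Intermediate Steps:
((-5 + 7)² - 371)*(-187) = (2² - 371)*(-187) = (4 - 371)*(-187) = -367*(-187) = 68629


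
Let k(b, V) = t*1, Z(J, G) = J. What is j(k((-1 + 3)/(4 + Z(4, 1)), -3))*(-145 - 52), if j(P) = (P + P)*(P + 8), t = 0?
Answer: 0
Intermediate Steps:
k(b, V) = 0 (k(b, V) = 0*1 = 0)
j(P) = 2*P*(8 + P) (j(P) = (2*P)*(8 + P) = 2*P*(8 + P))
j(k((-1 + 3)/(4 + Z(4, 1)), -3))*(-145 - 52) = (2*0*(8 + 0))*(-145 - 52) = (2*0*8)*(-197) = 0*(-197) = 0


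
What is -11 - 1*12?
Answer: -23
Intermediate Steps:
-11 - 1*12 = -11 - 12 = -23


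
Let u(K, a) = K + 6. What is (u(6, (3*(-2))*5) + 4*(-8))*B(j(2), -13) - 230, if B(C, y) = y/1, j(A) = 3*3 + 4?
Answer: 30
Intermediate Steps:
u(K, a) = 6 + K
j(A) = 13 (j(A) = 9 + 4 = 13)
B(C, y) = y (B(C, y) = 1*y = y)
(u(6, (3*(-2))*5) + 4*(-8))*B(j(2), -13) - 230 = ((6 + 6) + 4*(-8))*(-13) - 230 = (12 - 32)*(-13) - 230 = -20*(-13) - 230 = 260 - 230 = 30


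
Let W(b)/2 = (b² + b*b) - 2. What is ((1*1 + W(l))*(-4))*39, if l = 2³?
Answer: -39468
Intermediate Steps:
l = 8
W(b) = -4 + 4*b² (W(b) = 2*((b² + b*b) - 2) = 2*((b² + b²) - 2) = 2*(2*b² - 2) = 2*(-2 + 2*b²) = -4 + 4*b²)
((1*1 + W(l))*(-4))*39 = ((1*1 + (-4 + 4*8²))*(-4))*39 = ((1 + (-4 + 4*64))*(-4))*39 = ((1 + (-4 + 256))*(-4))*39 = ((1 + 252)*(-4))*39 = (253*(-4))*39 = -1012*39 = -39468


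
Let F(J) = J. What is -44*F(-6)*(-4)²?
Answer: 4224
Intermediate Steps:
-44*F(-6)*(-4)² = -44*(-6)*(-4)² = 264*16 = 4224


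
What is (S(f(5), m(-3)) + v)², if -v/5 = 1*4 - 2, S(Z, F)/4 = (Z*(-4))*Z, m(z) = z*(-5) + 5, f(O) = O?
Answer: 168100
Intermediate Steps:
m(z) = 5 - 5*z (m(z) = -5*z + 5 = 5 - 5*z)
S(Z, F) = -16*Z² (S(Z, F) = 4*((Z*(-4))*Z) = 4*((-4*Z)*Z) = 4*(-4*Z²) = -16*Z²)
v = -10 (v = -5*(1*4 - 2) = -5*(4 - 2) = -5*2 = -10)
(S(f(5), m(-3)) + v)² = (-16*5² - 10)² = (-16*25 - 10)² = (-400 - 10)² = (-410)² = 168100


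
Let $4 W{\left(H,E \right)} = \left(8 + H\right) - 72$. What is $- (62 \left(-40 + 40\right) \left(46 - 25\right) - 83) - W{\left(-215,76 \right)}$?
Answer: $\frac{611}{4} \approx 152.75$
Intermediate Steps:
$W{\left(H,E \right)} = -16 + \frac{H}{4}$ ($W{\left(H,E \right)} = \frac{\left(8 + H\right) - 72}{4} = \frac{-64 + H}{4} = -16 + \frac{H}{4}$)
$- (62 \left(-40 + 40\right) \left(46 - 25\right) - 83) - W{\left(-215,76 \right)} = - (62 \left(-40 + 40\right) \left(46 - 25\right) - 83) - \left(-16 + \frac{1}{4} \left(-215\right)\right) = - (62 \cdot 0 \cdot 21 - 83) - \left(-16 - \frac{215}{4}\right) = - (62 \cdot 0 - 83) - - \frac{279}{4} = - (0 - 83) + \frac{279}{4} = \left(-1\right) \left(-83\right) + \frac{279}{4} = 83 + \frac{279}{4} = \frac{611}{4}$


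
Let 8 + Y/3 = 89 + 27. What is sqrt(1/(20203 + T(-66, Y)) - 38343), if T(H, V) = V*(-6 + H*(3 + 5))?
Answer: 2*I*sqrt(223844641205795)/152813 ≈ 195.81*I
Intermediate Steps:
Y = 324 (Y = -24 + 3*(89 + 27) = -24 + 3*116 = -24 + 348 = 324)
T(H, V) = V*(-6 + 8*H) (T(H, V) = V*(-6 + H*8) = V*(-6 + 8*H))
sqrt(1/(20203 + T(-66, Y)) - 38343) = sqrt(1/(20203 + 2*324*(-3 + 4*(-66))) - 38343) = sqrt(1/(20203 + 2*324*(-3 - 264)) - 38343) = sqrt(1/(20203 + 2*324*(-267)) - 38343) = sqrt(1/(20203 - 173016) - 38343) = sqrt(1/(-152813) - 38343) = sqrt(-1/152813 - 38343) = sqrt(-5859308860/152813) = 2*I*sqrt(223844641205795)/152813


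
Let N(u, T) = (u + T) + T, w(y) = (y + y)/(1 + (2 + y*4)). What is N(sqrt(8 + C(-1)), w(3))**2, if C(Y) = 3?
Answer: 291/25 + 8*sqrt(11)/5 ≈ 16.947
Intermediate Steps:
w(y) = 2*y/(3 + 4*y) (w(y) = (2*y)/(1 + (2 + 4*y)) = (2*y)/(3 + 4*y) = 2*y/(3 + 4*y))
N(u, T) = u + 2*T (N(u, T) = (T + u) + T = u + 2*T)
N(sqrt(8 + C(-1)), w(3))**2 = (sqrt(8 + 3) + 2*(2*3/(3 + 4*3)))**2 = (sqrt(11) + 2*(2*3/(3 + 12)))**2 = (sqrt(11) + 2*(2*3/15))**2 = (sqrt(11) + 2*(2*3*(1/15)))**2 = (sqrt(11) + 2*(2/5))**2 = (sqrt(11) + 4/5)**2 = (4/5 + sqrt(11))**2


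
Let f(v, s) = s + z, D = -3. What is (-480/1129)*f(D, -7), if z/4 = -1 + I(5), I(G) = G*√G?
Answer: 5280/1129 - 9600*√5/1129 ≈ -14.337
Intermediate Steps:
I(G) = G^(3/2)
z = -4 + 20*√5 (z = 4*(-1 + 5^(3/2)) = 4*(-1 + 5*√5) = -4 + 20*√5 ≈ 40.721)
f(v, s) = -4 + s + 20*√5 (f(v, s) = s + (-4 + 20*√5) = -4 + s + 20*√5)
(-480/1129)*f(D, -7) = (-480/1129)*(-4 - 7 + 20*√5) = (-480*1/1129)*(-11 + 20*√5) = -480*(-11 + 20*√5)/1129 = 5280/1129 - 9600*√5/1129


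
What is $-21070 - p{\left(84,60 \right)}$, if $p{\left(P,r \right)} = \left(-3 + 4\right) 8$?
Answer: $-21078$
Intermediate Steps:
$p{\left(P,r \right)} = 8$ ($p{\left(P,r \right)} = 1 \cdot 8 = 8$)
$-21070 - p{\left(84,60 \right)} = -21070 - 8 = -21078$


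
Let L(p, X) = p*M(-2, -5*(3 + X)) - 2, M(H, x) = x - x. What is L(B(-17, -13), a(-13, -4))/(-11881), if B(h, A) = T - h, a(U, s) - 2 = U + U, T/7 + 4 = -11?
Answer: 2/11881 ≈ 0.00016834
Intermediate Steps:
T = -105 (T = -28 + 7*(-11) = -28 - 77 = -105)
M(H, x) = 0
a(U, s) = 2 + 2*U (a(U, s) = 2 + (U + U) = 2 + 2*U)
B(h, A) = -105 - h
L(p, X) = -2 (L(p, X) = p*0 - 2 = 0 - 2 = -2)
L(B(-17, -13), a(-13, -4))/(-11881) = -2/(-11881) = -2*(-1/11881) = 2/11881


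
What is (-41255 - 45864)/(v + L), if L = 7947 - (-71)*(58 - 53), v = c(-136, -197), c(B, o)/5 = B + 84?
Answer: -87119/8042 ≈ -10.833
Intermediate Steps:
c(B, o) = 420 + 5*B (c(B, o) = 5*(B + 84) = 5*(84 + B) = 420 + 5*B)
v = -260 (v = 420 + 5*(-136) = 420 - 680 = -260)
L = 8302 (L = 7947 - (-71)*5 = 7947 - 1*(-355) = 7947 + 355 = 8302)
(-41255 - 45864)/(v + L) = (-41255 - 45864)/(-260 + 8302) = -87119/8042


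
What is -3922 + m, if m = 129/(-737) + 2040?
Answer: -1387163/737 ≈ -1882.2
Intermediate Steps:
m = 1503351/737 (m = 129*(-1/737) + 2040 = -129/737 + 2040 = 1503351/737 ≈ 2039.8)
-3922 + m = -3922 + 1503351/737 = -1387163/737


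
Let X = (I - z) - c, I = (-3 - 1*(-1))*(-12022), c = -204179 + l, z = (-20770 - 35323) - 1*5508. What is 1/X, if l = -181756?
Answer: 1/471580 ≈ 2.1205e-6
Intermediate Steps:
z = -61601 (z = -56093 - 5508 = -61601)
c = -385935 (c = -204179 - 181756 = -385935)
I = 24044 (I = (-3 + 1)*(-12022) = -2*(-12022) = 24044)
X = 471580 (X = (24044 - 1*(-61601)) - 1*(-385935) = (24044 + 61601) + 385935 = 85645 + 385935 = 471580)
1/X = 1/471580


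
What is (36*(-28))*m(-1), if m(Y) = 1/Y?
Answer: 1008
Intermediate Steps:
(36*(-28))*m(-1) = (36*(-28))/(-1) = -1008*(-1) = 1008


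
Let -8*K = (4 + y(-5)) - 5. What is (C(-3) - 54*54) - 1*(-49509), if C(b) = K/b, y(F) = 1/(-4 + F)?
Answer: 5032039/108 ≈ 46593.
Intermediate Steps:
K = 5/36 (K = -((4 + 1/(-4 - 5)) - 5)/8 = -((4 + 1/(-9)) - 5)/8 = -((4 - 1/9) - 5)/8 = -(35/9 - 5)/8 = -1/8*(-10/9) = 5/36 ≈ 0.13889)
C(b) = 5/(36*b)
(C(-3) - 54*54) - 1*(-49509) = ((5/36)/(-3) - 54*54) - 1*(-49509) = ((5/36)*(-1/3) - 2916) + 49509 = (-5/108 - 2916) + 49509 = -314933/108 + 49509 = 5032039/108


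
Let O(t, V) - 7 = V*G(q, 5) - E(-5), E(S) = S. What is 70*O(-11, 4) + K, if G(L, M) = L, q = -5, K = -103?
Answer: -663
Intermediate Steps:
O(t, V) = 12 - 5*V (O(t, V) = 7 + (V*(-5) - 1*(-5)) = 7 + (-5*V + 5) = 7 + (5 - 5*V) = 12 - 5*V)
70*O(-11, 4) + K = 70*(12 - 5*4) - 103 = 70*(12 - 20) - 103 = 70*(-8) - 103 = -560 - 103 = -663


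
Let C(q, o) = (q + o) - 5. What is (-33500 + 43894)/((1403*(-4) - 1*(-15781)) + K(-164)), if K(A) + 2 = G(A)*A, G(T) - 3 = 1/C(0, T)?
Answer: 1756586/1635239 ≈ 1.0742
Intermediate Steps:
C(q, o) = -5 + o + q (C(q, o) = (o + q) - 5 = -5 + o + q)
G(T) = 3 + 1/(-5 + T) (G(T) = 3 + 1/(-5 + T + 0) = 3 + 1/(-5 + T))
K(A) = -2 + A*(-14 + 3*A)/(-5 + A) (K(A) = -2 + ((-14 + 3*A)/(-5 + A))*A = -2 + A*(-14 + 3*A)/(-5 + A))
(-33500 + 43894)/((1403*(-4) - 1*(-15781)) + K(-164)) = (-33500 + 43894)/((1403*(-4) - 1*(-15781)) + (10 - 16*(-164) + 3*(-164)**2)/(-5 - 164)) = 10394/((-5612 + 15781) + (10 + 2624 + 3*26896)/(-169)) = 10394/(10169 - (10 + 2624 + 80688)/169) = 10394/(10169 - 1/169*83322) = 10394/(10169 - 83322/169) = 10394/(1635239/169) = 10394*(169/1635239) = 1756586/1635239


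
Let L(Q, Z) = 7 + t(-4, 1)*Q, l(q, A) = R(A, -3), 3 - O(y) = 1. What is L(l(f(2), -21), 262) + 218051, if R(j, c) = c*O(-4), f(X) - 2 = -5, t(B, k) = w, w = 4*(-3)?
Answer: 218130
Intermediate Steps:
w = -12
t(B, k) = -12
f(X) = -3 (f(X) = 2 - 5 = -3)
O(y) = 2 (O(y) = 3 - 1*1 = 3 - 1 = 2)
R(j, c) = 2*c (R(j, c) = c*2 = 2*c)
l(q, A) = -6 (l(q, A) = 2*(-3) = -6)
L(Q, Z) = 7 - 12*Q
L(l(f(2), -21), 262) + 218051 = (7 - 12*(-6)) + 218051 = (7 + 72) + 218051 = 79 + 218051 = 218130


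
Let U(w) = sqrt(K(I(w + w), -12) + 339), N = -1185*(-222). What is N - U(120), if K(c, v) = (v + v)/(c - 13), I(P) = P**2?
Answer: 263070 - sqrt(1124211628803)/57587 ≈ 2.6305e+5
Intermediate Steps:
K(c, v) = 2*v/(-13 + c) (K(c, v) = (2*v)/(-13 + c) = 2*v/(-13 + c))
N = 263070
U(w) = sqrt(339 - 24/(-13 + 4*w**2)) (U(w) = sqrt(2*(-12)/(-13 + (w + w)**2) + 339) = sqrt(2*(-12)/(-13 + (2*w)**2) + 339) = sqrt(2*(-12)/(-13 + 4*w**2) + 339) = sqrt(-24/(-13 + 4*w**2) + 339) = sqrt(339 - 24/(-13 + 4*w**2)))
N - U(120) = 263070 - sqrt(339 - 24/(-13 + 4*120**2)) = 263070 - sqrt(339 - 24/(-13 + 4*14400)) = 263070 - sqrt(339 - 24/(-13 + 57600)) = 263070 - sqrt(339 - 24/57587) = 263070 - sqrt(19521969/57587) = 263070 - sqrt(1124211628803)/57587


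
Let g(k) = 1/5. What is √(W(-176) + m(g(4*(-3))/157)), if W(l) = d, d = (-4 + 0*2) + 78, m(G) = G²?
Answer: 9*√562971/785 ≈ 8.6023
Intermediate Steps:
g(k) = ⅕
d = 74 (d = (-4 + 0) + 78 = -4 + 78 = 74)
W(l) = 74
√(W(-176) + m(g(4*(-3))/157)) = √(74 + ((⅕)/157)²) = √(74 + ((⅕)*(1/157))²) = √(74 + (1/785)²) = √(74 + 1/616225) = √(45600651/616225) = 9*√562971/785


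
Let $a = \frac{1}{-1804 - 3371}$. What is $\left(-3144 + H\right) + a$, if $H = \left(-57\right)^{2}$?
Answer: $\frac{543374}{5175} \approx 105.0$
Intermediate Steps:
$a = - \frac{1}{5175}$ ($a = \frac{1}{-5175} = - \frac{1}{5175} \approx -0.00019324$)
$H = 3249$
$\left(-3144 + H\right) + a = \left(-3144 + 3249\right) - \frac{1}{5175} = 105 - \frac{1}{5175} = \frac{543374}{5175}$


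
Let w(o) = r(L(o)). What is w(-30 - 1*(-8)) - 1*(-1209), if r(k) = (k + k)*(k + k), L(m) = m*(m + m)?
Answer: 3749305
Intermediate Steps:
L(m) = 2*m² (L(m) = m*(2*m) = 2*m²)
r(k) = 4*k² (r(k) = (2*k)*(2*k) = 4*k²)
w(o) = 16*o⁴ (w(o) = 4*(2*o²)² = 4*(4*o⁴) = 16*o⁴)
w(-30 - 1*(-8)) - 1*(-1209) = 16*(-30 - 1*(-8))⁴ - 1*(-1209) = 16*(-30 + 8)⁴ + 1209 = 16*(-22)⁴ + 1209 = 16*234256 + 1209 = 3748096 + 1209 = 3749305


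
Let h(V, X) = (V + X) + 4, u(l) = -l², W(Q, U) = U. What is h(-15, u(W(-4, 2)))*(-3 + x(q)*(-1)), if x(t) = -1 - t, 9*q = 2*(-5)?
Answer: 140/3 ≈ 46.667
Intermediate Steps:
q = -10/9 (q = (2*(-5))/9 = (⅑)*(-10) = -10/9 ≈ -1.1111)
h(V, X) = 4 + V + X
h(-15, u(W(-4, 2)))*(-3 + x(q)*(-1)) = (4 - 15 - 1*2²)*(-3 + (-1 - 1*(-10/9))*(-1)) = (4 - 15 - 1*4)*(-3 + (-1 + 10/9)*(-1)) = (4 - 15 - 4)*(-3 + (⅑)*(-1)) = -15*(-3 - ⅑) = -15*(-28/9) = 140/3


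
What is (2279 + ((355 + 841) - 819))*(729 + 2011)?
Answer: 7277440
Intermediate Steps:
(2279 + ((355 + 841) - 819))*(729 + 2011) = (2279 + (1196 - 819))*2740 = (2279 + 377)*2740 = 2656*2740 = 7277440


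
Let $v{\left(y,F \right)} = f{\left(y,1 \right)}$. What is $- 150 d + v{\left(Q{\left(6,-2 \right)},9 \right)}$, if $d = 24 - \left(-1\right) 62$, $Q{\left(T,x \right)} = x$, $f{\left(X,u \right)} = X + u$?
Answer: $-12901$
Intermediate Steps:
$v{\left(y,F \right)} = 1 + y$ ($v{\left(y,F \right)} = y + 1 = 1 + y$)
$d = 86$ ($d = 24 - -62 = 24 + 62 = 86$)
$- 150 d + v{\left(Q{\left(6,-2 \right)},9 \right)} = \left(-150\right) 86 + \left(1 - 2\right) = -12900 - 1 = -12901$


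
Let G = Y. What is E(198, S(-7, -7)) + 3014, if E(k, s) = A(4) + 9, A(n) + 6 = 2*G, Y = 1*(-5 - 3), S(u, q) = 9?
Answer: 3001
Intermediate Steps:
Y = -8 (Y = 1*(-8) = -8)
G = -8
A(n) = -22 (A(n) = -6 + 2*(-8) = -6 - 16 = -22)
E(k, s) = -13 (E(k, s) = -22 + 9 = -13)
E(198, S(-7, -7)) + 3014 = -13 + 3014 = 3001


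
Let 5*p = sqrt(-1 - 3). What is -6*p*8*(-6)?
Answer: 576*I/5 ≈ 115.2*I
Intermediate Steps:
p = 2*I/5 (p = sqrt(-1 - 3)/5 = sqrt(-4)/5 = (2*I)/5 = 2*I/5 ≈ 0.4*I)
-6*p*8*(-6) = -6*(2*I/5)*8*(-6) = -6*16*I/5*(-6) = -(-576)*I/5 = 576*I/5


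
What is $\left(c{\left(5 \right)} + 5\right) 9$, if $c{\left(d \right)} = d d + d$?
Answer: $315$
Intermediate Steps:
$c{\left(d \right)} = d + d^{2}$ ($c{\left(d \right)} = d^{2} + d = d + d^{2}$)
$\left(c{\left(5 \right)} + 5\right) 9 = \left(5 \left(1 + 5\right) + 5\right) 9 = \left(5 \cdot 6 + 5\right) 9 = \left(30 + 5\right) 9 = 35 \cdot 9 = 315$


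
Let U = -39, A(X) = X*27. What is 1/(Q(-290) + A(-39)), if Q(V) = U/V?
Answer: -290/305331 ≈ -0.00094979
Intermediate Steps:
A(X) = 27*X
Q(V) = -39/V
1/(Q(-290) + A(-39)) = 1/(-39/(-290) + 27*(-39)) = 1/(-39*(-1/290) - 1053) = 1/(39/290 - 1053) = 1/(-305331/290) = -290/305331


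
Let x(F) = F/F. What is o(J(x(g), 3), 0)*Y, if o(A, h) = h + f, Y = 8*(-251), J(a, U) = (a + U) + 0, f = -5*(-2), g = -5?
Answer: -20080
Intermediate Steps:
x(F) = 1
f = 10
J(a, U) = U + a (J(a, U) = (U + a) + 0 = U + a)
Y = -2008
o(A, h) = 10 + h (o(A, h) = h + 10 = 10 + h)
o(J(x(g), 3), 0)*Y = (10 + 0)*(-2008) = 10*(-2008) = -20080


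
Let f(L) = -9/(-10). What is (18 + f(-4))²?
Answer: 35721/100 ≈ 357.21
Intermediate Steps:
f(L) = 9/10 (f(L) = -9*(-⅒) = 9/10)
(18 + f(-4))² = (18 + 9/10)² = (189/10)² = 35721/100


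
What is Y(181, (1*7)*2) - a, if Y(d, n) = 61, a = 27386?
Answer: -27325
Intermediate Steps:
Y(181, (1*7)*2) - a = 61 - 1*27386 = 61 - 27386 = -27325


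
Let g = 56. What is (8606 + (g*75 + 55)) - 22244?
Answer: -9383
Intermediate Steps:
(8606 + (g*75 + 55)) - 22244 = (8606 + (56*75 + 55)) - 22244 = (8606 + (4200 + 55)) - 22244 = (8606 + 4255) - 22244 = 12861 - 22244 = -9383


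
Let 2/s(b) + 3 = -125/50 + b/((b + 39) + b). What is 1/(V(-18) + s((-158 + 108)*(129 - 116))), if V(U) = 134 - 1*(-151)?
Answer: 967/275207 ≈ 0.0035137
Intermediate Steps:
V(U) = 285 (V(U) = 134 + 151 = 285)
s(b) = 2/(-11/2 + b/(39 + 2*b)) (s(b) = 2/(-3 + (-125/50 + b/((b + 39) + b))) = 2/(-3 + (-125*1/50 + b/((39 + b) + b))) = 2/(-3 + (-5/2 + b/(39 + 2*b))) = 2/(-11/2 + b/(39 + 2*b)))
1/(V(-18) + s((-158 + 108)*(129 - 116))) = 1/(285 + 4*(-39 - 2*(-158 + 108)*(129 - 116))/(429 + 20*((-158 + 108)*(129 - 116)))) = 1/(285 + 4*(-39 - (-100)*13)/(429 + 20*(-50*13))) = 1/(285 + 4*(-39 - 2*(-650))/(429 + 20*(-650))) = 1/(285 + 4*(-39 + 1300)/(429 - 13000)) = 1/(285 + 4*1261/(-12571)) = 1/(285 + 4*(-1/12571)*1261) = 1/(285 - 388/967) = 1/(275207/967) = 967/275207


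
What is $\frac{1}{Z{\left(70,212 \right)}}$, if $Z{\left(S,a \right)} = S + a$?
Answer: $\frac{1}{282} \approx 0.0035461$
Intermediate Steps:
$\frac{1}{Z{\left(70,212 \right)}} = \frac{1}{70 + 212} = \frac{1}{282}$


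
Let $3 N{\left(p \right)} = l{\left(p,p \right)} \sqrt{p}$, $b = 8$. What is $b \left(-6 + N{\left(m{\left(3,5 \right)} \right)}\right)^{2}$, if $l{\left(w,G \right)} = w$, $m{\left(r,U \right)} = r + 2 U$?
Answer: $\frac{20168}{9} - 416 \sqrt{13} \approx 740.98$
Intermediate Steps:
$N{\left(p \right)} = \frac{p^{\frac{3}{2}}}{3}$ ($N{\left(p \right)} = \frac{p \sqrt{p}}{3} = \frac{p^{\frac{3}{2}}}{3}$)
$b \left(-6 + N{\left(m{\left(3,5 \right)} \right)}\right)^{2} = 8 \left(-6 + \frac{\left(3 + 2 \cdot 5\right)^{\frac{3}{2}}}{3}\right)^{2} = 8 \left(-6 + \frac{\left(3 + 10\right)^{\frac{3}{2}}}{3}\right)^{2} = 8 \left(-6 + \frac{13^{\frac{3}{2}}}{3}\right)^{2} = 8 \left(-6 + \frac{13 \sqrt{13}}{3}\right)^{2}$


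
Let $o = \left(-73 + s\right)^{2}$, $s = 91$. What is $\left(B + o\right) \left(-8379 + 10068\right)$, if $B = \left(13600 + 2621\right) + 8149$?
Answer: $41708166$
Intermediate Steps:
$B = 24370$ ($B = 16221 + 8149 = 24370$)
$o = 324$ ($o = \left(-73 + 91\right)^{2} = 18^{2} = 324$)
$\left(B + o\right) \left(-8379 + 10068\right) = \left(24370 + 324\right) \left(-8379 + 10068\right) = 24694 \cdot 1689 = 41708166$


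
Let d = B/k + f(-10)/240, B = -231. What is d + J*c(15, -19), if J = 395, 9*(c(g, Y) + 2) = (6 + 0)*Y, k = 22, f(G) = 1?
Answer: -1392919/240 ≈ -5803.8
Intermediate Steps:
c(g, Y) = -2 + 2*Y/3 (c(g, Y) = -2 + ((6 + 0)*Y)/9 = -2 + (6*Y)/9 = -2 + 2*Y/3)
d = -2519/240 (d = -231/22 + 1/240 = -231*1/22 + 1*(1/240) = -21/2 + 1/240 = -2519/240 ≈ -10.496)
d + J*c(15, -19) = -2519/240 + 395*(-2 + (2/3)*(-19)) = -2519/240 + 395*(-2 - 38/3) = -2519/240 + 395*(-44/3) = -2519/240 - 17380/3 = -1392919/240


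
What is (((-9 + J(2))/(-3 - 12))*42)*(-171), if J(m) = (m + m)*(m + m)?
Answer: 16758/5 ≈ 3351.6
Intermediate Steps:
J(m) = 4*m² (J(m) = (2*m)*(2*m) = 4*m²)
(((-9 + J(2))/(-3 - 12))*42)*(-171) = (((-9 + 4*2²)/(-3 - 12))*42)*(-171) = (((-9 + 4*4)/(-15))*42)*(-171) = (((-9 + 16)*(-1/15))*42)*(-171) = ((7*(-1/15))*42)*(-171) = -7/15*42*(-171) = -98/5*(-171) = 16758/5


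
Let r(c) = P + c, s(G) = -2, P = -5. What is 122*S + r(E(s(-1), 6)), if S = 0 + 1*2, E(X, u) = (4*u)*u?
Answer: 383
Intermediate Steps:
E(X, u) = 4*u²
S = 2 (S = 0 + 2 = 2)
r(c) = -5 + c
122*S + r(E(s(-1), 6)) = 122*2 + (-5 + 4*6²) = 244 + (-5 + 4*36) = 244 + (-5 + 144) = 244 + 139 = 383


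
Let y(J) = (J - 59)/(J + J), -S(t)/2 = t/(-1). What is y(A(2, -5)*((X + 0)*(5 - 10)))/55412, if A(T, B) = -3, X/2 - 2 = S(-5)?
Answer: 299/26597760 ≈ 1.1242e-5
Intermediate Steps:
S(t) = 2*t (S(t) = -2*t/(-1) = -2*t*(-1) = -(-2)*t = 2*t)
X = -16 (X = 4 + 2*(2*(-5)) = 4 + 2*(-10) = 4 - 20 = -16)
y(J) = (-59 + J)/(2*J) (y(J) = (-59 + J)/((2*J)) = (-59 + J)*(1/(2*J)) = (-59 + J)/(2*J))
y(A(2, -5)*((X + 0)*(5 - 10)))/55412 = ((-59 - 3*(-16 + 0)*(5 - 10))/(2*((-3*(-16 + 0)*(5 - 10)))))/55412 = ((-59 - (-48)*(-5))/(2*((-(-48)*(-5)))))*(1/55412) = ((-59 - 3*80)/(2*((-3*80))))*(1/55412) = ((1/2)*(-59 - 240)/(-240))*(1/55412) = ((1/2)*(-1/240)*(-299))*(1/55412) = (299/480)*(1/55412) = 299/26597760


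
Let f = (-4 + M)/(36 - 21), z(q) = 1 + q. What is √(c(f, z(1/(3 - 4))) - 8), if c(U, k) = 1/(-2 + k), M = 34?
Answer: I*√34/2 ≈ 2.9155*I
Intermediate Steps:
f = 2 (f = (-4 + 34)/(36 - 21) = 30/15 = 30*(1/15) = 2)
√(c(f, z(1/(3 - 4))) - 8) = √(1/(-2 + (1 + 1/(3 - 4))) - 8) = √(1/(-2 + (1 + 1/(-1))) - 8) = √(1/(-2 + (1 - 1)) - 8) = √(1/(-2 + 0) - 8) = √(1/(-2) - 8) = √(-½ - 8) = √(-17/2) = I*√34/2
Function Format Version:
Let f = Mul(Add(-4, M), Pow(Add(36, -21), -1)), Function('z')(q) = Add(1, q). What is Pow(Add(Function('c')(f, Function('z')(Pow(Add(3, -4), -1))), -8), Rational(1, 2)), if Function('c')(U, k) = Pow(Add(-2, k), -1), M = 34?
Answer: Mul(Rational(1, 2), I, Pow(34, Rational(1, 2))) ≈ Mul(2.9155, I)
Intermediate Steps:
f = 2 (f = Mul(Add(-4, 34), Pow(Add(36, -21), -1)) = Mul(30, Pow(15, -1)) = Mul(30, Rational(1, 15)) = 2)
Pow(Add(Function('c')(f, Function('z')(Pow(Add(3, -4), -1))), -8), Rational(1, 2)) = Pow(Add(Pow(Add(-2, Add(1, Pow(Add(3, -4), -1))), -1), -8), Rational(1, 2)) = Pow(Add(Pow(Add(-2, Add(1, Pow(-1, -1))), -1), -8), Rational(1, 2)) = Pow(Add(Pow(Add(-2, Add(1, -1)), -1), -8), Rational(1, 2)) = Pow(Add(Pow(Add(-2, 0), -1), -8), Rational(1, 2)) = Pow(Add(Pow(-2, -1), -8), Rational(1, 2)) = Pow(Add(Rational(-1, 2), -8), Rational(1, 2)) = Pow(Rational(-17, 2), Rational(1, 2)) = Mul(Rational(1, 2), I, Pow(34, Rational(1, 2)))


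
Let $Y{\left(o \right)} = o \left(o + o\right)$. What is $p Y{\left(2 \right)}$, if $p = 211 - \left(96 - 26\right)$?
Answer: $1128$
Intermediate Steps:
$Y{\left(o \right)} = 2 o^{2}$ ($Y{\left(o \right)} = o 2 o = 2 o^{2}$)
$p = 141$ ($p = 211 - 70 = 141$)
$p Y{\left(2 \right)} = 141 \cdot 2 \cdot 2^{2} = 141 \cdot 2 \cdot 4 = 141 \cdot 8 = 1128$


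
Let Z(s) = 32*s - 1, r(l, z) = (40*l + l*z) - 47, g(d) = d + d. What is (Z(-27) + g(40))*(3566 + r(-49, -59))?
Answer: -3493250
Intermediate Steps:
g(d) = 2*d
r(l, z) = -47 + 40*l + l*z
Z(s) = -1 + 32*s
(Z(-27) + g(40))*(3566 + r(-49, -59)) = ((-1 + 32*(-27)) + 2*40)*(3566 + (-47 + 40*(-49) - 49*(-59))) = ((-1 - 864) + 80)*(3566 + (-47 - 1960 + 2891)) = (-865 + 80)*(3566 + 884) = -785*4450 = -3493250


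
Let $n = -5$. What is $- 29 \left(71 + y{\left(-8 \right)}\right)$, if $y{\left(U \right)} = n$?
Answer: $-1914$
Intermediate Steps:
$y{\left(U \right)} = -5$
$- 29 \left(71 + y{\left(-8 \right)}\right) = - 29 \left(71 - 5\right) = \left(-29\right) 66 = -1914$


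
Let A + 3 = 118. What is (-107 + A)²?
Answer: 64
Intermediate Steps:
A = 115 (A = -3 + 118 = 115)
(-107 + A)² = (-107 + 115)² = 8² = 64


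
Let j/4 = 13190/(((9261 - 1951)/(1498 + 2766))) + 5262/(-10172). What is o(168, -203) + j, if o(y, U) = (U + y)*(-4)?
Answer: 57465929250/1858933 ≈ 30913.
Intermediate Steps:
o(y, U) = -4*U - 4*y
j = 57205678630/1858933 (j = 4*(13190/(((9261 - 1951)/(1498 + 2766))) + 5262/(-10172)) = 4*(13190/((7310/4264)) + 5262*(-1/10172)) = 4*(13190/((7310*(1/4264))) - 2631/5086) = 4*(13190/(3655/2132) - 2631/5086) = 4*(13190*(2132/3655) - 2631/5086) = 4*(5624216/731 - 2631/5086) = 4*(28602839315/3717866) = 57205678630/1858933 ≈ 30773.)
o(168, -203) + j = (-4*(-203) - 4*168) + 57205678630/1858933 = (812 - 672) + 57205678630/1858933 = 140 + 57205678630/1858933 = 57465929250/1858933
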